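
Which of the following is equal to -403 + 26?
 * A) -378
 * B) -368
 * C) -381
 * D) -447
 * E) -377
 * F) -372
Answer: E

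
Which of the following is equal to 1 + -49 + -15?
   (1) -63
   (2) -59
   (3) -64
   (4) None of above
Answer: 1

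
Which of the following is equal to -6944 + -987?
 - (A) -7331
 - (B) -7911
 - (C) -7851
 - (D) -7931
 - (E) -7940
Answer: D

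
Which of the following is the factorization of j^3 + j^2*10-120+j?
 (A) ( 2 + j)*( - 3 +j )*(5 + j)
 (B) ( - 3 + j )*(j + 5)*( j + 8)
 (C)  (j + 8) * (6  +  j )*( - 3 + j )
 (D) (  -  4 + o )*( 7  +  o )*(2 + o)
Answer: B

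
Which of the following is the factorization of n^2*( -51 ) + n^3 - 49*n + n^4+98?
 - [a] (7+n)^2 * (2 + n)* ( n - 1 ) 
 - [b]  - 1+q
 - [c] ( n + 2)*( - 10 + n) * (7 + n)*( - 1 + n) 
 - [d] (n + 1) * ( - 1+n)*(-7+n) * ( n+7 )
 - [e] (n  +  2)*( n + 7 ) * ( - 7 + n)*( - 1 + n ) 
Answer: e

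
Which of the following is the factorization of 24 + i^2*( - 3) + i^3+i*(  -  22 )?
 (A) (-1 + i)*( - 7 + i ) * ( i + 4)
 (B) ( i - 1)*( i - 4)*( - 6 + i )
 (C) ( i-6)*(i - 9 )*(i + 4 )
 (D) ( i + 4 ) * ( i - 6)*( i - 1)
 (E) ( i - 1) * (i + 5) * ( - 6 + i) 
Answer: D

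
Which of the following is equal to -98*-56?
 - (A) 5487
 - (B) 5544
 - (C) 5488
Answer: C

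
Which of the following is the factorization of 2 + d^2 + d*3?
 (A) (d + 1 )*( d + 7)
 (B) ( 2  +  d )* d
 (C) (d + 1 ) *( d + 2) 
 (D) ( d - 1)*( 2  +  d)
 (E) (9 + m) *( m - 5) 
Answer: C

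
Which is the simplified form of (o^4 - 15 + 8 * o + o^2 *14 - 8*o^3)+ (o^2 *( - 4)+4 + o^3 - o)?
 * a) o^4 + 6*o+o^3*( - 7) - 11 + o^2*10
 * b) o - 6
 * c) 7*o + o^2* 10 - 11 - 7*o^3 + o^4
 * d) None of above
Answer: c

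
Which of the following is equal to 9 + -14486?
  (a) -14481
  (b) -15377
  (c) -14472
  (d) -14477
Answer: d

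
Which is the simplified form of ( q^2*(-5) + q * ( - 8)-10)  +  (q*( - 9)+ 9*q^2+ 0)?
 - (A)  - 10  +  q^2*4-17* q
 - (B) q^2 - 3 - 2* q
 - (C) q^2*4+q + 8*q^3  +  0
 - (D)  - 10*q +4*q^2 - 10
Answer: A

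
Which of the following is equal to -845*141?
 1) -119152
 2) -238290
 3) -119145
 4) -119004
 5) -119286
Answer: 3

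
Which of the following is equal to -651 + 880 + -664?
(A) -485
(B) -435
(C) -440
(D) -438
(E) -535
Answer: B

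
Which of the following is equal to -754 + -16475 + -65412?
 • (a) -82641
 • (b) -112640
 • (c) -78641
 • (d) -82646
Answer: a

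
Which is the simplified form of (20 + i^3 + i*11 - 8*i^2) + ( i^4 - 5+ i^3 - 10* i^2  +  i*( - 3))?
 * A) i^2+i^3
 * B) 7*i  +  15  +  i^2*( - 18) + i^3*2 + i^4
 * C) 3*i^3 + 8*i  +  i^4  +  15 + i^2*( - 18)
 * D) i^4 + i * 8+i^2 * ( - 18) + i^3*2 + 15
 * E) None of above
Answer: D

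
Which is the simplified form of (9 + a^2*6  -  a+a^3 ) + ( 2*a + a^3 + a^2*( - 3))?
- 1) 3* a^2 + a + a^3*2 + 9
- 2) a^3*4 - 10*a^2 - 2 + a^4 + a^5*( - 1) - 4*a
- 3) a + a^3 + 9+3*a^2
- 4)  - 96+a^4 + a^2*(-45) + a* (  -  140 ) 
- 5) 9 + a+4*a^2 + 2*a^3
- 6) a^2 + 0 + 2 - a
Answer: 1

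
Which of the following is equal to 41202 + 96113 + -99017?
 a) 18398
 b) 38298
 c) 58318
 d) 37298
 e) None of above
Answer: b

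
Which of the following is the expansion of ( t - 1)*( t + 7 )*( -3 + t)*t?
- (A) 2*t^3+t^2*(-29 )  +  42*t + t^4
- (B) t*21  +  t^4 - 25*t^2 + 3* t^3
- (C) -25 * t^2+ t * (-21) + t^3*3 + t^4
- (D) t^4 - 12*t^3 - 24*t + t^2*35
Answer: B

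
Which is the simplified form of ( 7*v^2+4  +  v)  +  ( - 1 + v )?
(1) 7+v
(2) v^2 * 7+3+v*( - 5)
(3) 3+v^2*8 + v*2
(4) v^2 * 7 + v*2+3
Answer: 4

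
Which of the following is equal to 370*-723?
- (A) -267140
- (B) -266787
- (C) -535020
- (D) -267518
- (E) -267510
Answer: E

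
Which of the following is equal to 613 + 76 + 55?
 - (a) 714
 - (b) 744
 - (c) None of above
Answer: b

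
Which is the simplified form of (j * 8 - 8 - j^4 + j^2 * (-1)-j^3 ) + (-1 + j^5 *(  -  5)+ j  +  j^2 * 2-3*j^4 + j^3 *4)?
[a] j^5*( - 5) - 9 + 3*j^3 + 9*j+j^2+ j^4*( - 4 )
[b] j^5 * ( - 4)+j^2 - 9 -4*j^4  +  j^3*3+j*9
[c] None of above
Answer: a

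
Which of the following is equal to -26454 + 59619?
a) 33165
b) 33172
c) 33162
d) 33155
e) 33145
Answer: a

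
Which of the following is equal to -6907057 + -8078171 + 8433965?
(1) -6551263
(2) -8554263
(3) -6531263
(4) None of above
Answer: 1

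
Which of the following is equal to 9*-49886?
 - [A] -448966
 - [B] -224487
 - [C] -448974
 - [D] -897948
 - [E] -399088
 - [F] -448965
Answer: C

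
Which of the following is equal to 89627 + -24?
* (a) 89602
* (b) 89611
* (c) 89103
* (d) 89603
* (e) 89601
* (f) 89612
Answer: d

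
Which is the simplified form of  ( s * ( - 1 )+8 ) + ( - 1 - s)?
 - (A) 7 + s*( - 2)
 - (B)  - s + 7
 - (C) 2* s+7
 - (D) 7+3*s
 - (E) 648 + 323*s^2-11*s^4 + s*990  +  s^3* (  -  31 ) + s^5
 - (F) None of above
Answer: A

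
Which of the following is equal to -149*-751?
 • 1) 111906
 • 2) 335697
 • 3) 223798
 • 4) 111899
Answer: 4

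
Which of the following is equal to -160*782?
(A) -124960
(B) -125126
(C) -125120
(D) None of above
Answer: C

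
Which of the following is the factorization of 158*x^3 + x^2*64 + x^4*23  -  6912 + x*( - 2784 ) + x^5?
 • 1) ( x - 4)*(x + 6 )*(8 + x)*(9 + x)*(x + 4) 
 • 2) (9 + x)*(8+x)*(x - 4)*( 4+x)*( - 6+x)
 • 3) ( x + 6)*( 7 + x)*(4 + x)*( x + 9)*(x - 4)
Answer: 1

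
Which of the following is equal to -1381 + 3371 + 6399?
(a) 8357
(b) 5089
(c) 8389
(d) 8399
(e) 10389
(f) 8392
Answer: c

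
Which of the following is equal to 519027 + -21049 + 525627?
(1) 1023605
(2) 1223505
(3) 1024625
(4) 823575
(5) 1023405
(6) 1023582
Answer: 1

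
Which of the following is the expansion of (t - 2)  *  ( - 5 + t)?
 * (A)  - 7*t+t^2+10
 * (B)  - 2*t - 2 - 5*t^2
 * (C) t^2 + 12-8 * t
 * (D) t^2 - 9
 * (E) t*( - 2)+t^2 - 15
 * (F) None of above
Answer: A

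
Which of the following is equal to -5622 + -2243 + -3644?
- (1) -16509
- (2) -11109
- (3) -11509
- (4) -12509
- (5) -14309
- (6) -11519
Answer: 3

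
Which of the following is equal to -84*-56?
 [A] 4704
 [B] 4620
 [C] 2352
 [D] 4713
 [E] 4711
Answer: A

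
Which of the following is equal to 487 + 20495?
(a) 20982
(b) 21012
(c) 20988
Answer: a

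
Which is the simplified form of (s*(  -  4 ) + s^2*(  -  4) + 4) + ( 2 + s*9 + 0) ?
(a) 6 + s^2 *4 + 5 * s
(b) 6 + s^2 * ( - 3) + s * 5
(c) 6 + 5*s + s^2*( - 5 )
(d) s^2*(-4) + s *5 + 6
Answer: d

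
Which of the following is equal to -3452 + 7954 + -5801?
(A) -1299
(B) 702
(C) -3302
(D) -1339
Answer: A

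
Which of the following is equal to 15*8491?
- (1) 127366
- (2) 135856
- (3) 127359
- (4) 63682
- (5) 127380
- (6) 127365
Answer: 6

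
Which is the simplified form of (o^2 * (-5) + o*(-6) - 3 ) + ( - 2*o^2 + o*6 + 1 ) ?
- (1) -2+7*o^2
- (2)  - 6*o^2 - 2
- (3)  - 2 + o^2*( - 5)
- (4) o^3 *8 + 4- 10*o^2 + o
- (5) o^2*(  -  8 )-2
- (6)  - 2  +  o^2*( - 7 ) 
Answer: 6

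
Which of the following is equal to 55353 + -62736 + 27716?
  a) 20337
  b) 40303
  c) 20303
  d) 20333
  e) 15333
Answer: d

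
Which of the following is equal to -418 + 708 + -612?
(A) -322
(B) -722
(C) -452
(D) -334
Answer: A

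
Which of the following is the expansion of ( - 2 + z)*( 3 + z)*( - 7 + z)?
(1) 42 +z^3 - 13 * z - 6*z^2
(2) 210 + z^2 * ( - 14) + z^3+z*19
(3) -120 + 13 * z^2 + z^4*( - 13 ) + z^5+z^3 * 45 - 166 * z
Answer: 1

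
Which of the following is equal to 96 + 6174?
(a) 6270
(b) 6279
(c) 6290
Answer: a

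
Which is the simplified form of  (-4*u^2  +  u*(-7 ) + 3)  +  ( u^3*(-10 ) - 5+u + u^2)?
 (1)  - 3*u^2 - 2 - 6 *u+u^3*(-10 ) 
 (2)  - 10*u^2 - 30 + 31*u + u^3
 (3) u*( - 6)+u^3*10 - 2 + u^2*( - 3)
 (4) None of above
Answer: 1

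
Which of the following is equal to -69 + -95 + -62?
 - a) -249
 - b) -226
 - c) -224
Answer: b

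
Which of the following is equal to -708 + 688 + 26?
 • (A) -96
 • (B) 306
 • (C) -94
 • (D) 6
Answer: D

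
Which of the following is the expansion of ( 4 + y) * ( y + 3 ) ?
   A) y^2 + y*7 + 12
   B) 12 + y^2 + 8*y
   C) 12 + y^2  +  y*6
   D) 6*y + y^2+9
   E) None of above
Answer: A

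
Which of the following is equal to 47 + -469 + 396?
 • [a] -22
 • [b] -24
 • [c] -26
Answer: c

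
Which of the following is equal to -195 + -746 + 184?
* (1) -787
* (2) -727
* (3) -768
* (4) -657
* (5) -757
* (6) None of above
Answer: 5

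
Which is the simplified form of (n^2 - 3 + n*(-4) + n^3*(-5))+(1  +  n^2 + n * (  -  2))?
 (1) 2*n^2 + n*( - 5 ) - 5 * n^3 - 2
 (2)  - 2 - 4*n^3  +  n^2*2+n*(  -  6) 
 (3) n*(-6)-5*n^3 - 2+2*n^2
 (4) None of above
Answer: 3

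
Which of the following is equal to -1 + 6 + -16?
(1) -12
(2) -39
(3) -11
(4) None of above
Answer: 3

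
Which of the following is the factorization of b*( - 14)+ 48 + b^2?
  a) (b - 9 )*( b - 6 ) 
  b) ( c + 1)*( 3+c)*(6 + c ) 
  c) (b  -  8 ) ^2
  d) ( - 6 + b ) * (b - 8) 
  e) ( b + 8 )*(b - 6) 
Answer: d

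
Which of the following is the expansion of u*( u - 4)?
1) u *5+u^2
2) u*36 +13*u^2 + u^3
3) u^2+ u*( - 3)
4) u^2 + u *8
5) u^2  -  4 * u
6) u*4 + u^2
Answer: 5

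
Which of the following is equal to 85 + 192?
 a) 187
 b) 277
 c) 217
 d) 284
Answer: b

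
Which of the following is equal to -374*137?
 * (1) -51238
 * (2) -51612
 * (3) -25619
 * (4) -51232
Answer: 1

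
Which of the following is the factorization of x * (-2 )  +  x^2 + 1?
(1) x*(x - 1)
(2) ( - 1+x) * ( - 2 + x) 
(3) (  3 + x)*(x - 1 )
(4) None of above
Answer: 4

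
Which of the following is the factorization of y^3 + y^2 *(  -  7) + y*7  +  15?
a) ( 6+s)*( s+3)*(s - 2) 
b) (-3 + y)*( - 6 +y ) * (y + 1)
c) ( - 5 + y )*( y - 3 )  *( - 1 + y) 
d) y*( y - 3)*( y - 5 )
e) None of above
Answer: e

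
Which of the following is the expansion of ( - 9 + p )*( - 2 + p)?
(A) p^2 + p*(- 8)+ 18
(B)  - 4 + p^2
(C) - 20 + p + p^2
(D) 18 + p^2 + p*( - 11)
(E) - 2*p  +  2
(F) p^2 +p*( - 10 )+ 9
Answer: D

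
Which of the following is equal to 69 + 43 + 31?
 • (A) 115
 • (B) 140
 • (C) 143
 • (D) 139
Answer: C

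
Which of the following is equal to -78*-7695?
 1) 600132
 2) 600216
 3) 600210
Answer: 3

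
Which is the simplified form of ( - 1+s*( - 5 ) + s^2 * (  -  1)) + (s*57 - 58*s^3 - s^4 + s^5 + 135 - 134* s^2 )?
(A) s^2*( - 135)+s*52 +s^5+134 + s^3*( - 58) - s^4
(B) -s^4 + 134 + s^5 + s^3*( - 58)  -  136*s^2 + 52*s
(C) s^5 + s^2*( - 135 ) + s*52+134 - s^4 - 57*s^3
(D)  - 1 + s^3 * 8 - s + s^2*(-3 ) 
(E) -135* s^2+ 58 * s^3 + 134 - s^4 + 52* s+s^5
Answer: A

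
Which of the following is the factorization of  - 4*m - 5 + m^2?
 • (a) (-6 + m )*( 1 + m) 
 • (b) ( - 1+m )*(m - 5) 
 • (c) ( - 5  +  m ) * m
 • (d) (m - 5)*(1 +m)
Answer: d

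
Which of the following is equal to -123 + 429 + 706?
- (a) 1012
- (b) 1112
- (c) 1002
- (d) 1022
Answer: a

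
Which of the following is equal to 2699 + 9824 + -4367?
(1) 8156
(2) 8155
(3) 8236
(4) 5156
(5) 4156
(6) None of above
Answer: 1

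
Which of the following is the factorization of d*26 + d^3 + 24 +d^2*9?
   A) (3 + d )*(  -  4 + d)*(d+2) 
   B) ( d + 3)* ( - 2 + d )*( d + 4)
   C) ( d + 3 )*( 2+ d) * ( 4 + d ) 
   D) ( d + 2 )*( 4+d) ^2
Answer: C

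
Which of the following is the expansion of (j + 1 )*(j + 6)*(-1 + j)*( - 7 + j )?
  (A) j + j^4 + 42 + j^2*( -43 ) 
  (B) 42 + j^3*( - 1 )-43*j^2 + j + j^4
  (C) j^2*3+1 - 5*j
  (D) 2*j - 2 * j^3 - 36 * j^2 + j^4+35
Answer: B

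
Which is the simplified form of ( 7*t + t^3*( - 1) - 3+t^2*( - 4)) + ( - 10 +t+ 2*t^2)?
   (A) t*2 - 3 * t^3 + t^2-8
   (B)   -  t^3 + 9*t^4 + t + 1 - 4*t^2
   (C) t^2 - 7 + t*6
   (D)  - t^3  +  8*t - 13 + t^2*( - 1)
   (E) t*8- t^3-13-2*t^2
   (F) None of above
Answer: E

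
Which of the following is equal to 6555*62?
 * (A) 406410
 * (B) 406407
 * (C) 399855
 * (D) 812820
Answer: A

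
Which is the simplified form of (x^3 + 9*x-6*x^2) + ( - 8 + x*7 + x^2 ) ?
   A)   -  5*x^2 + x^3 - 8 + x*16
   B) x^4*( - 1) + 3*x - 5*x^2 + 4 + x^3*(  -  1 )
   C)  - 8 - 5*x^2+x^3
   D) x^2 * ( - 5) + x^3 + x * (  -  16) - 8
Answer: A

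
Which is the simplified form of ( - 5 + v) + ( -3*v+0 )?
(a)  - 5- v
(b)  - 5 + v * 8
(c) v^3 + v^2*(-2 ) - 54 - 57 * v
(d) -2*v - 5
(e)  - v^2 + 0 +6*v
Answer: d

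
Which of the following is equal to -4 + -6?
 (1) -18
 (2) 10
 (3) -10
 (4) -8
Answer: 3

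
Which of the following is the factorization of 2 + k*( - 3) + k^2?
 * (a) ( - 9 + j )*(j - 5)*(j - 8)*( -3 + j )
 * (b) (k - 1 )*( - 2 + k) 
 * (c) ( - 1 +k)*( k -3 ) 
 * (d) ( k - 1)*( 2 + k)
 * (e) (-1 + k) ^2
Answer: b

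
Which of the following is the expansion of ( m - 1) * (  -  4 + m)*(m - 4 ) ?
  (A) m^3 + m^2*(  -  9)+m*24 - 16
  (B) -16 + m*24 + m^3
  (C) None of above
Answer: A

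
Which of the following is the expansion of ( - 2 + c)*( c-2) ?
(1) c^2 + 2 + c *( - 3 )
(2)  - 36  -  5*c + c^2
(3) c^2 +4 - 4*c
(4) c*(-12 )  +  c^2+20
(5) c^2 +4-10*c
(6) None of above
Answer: 3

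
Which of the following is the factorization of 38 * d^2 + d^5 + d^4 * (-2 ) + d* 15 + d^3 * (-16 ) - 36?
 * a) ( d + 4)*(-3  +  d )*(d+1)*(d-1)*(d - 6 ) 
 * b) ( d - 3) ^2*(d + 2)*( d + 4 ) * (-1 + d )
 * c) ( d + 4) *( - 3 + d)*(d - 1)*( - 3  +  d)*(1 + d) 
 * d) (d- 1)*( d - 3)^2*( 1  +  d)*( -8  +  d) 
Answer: c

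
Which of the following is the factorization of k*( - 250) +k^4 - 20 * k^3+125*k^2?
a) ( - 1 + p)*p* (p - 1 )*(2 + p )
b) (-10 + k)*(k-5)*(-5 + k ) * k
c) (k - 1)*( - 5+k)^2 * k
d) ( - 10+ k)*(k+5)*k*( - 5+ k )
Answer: b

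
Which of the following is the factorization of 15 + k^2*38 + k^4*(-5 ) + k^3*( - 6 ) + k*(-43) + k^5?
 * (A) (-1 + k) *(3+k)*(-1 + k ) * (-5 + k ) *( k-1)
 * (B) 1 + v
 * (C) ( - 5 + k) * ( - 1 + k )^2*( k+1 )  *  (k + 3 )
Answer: A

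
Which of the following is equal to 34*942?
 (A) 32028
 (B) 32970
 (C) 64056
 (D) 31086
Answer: A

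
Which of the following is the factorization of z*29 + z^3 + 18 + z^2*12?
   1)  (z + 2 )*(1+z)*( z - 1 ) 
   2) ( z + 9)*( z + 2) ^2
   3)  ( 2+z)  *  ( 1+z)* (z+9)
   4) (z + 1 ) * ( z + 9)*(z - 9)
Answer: 3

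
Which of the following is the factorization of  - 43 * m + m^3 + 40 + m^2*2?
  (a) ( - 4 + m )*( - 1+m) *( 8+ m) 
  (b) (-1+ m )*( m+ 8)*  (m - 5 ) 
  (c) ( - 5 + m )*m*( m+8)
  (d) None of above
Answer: b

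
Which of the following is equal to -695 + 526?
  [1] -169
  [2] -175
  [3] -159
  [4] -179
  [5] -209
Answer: 1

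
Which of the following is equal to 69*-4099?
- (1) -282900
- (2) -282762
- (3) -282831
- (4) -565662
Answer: 3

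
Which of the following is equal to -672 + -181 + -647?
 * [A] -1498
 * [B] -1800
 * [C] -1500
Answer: C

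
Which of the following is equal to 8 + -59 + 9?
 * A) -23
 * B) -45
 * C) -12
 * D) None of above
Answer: D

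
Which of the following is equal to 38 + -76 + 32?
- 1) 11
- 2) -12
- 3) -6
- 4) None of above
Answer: 3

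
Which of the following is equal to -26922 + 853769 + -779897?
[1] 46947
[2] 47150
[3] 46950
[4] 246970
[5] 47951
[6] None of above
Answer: 3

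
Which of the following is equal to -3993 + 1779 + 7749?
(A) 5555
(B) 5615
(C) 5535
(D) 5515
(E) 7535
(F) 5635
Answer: C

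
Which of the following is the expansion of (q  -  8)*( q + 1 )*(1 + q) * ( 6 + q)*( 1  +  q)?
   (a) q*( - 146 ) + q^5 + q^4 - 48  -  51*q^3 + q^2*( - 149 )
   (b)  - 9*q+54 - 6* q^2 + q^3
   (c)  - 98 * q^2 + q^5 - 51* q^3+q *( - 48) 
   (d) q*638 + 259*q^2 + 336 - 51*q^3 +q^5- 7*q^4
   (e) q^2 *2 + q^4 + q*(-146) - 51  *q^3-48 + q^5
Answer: a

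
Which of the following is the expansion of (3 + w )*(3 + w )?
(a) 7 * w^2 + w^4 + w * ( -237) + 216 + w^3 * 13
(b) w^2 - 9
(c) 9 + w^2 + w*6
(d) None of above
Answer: c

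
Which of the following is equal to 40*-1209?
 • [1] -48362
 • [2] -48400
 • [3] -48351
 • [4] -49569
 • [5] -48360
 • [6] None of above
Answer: 5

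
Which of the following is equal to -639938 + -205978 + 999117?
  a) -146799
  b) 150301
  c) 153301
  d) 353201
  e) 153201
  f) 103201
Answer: e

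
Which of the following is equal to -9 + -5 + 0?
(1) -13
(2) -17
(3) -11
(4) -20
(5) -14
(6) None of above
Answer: 5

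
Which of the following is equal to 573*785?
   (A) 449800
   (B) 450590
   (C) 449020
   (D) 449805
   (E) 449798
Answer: D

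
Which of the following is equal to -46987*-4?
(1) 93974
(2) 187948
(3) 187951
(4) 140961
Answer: 2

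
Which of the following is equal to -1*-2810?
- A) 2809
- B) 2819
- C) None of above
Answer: C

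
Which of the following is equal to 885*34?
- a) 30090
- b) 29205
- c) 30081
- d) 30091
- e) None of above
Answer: a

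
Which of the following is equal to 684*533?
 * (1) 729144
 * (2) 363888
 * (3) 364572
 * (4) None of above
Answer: 3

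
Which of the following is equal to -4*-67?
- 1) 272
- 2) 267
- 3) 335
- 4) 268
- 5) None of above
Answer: 4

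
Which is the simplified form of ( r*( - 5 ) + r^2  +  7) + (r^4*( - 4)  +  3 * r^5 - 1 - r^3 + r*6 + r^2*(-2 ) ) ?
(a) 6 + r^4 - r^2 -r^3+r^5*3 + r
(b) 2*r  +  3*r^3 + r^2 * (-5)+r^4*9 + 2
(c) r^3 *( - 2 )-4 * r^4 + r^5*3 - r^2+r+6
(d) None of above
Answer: d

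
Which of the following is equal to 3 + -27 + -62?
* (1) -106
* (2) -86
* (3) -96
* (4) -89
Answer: 2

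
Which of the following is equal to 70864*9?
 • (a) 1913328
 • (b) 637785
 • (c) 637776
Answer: c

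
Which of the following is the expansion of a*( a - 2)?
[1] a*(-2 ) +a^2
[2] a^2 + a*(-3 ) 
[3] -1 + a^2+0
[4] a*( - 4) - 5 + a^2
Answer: 1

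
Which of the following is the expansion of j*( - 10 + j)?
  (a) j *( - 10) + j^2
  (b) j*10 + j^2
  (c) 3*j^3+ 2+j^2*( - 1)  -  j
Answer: a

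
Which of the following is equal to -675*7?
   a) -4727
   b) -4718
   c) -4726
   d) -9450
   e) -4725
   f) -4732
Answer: e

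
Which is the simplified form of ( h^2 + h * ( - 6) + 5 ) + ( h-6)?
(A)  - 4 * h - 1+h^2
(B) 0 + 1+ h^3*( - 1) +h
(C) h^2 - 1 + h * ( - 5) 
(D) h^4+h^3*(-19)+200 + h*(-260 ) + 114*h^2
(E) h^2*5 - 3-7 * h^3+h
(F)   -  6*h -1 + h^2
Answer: C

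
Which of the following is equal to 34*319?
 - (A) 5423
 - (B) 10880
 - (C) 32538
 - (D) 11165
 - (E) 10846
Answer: E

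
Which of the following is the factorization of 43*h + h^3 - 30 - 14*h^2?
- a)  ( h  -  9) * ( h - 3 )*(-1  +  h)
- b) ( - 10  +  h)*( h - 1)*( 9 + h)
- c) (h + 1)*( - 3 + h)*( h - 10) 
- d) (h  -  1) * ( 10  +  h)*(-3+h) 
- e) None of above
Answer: e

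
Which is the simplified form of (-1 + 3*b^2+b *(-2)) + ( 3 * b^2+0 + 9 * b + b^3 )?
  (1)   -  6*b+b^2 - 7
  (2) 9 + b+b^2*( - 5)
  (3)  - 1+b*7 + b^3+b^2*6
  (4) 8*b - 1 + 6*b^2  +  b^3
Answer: 3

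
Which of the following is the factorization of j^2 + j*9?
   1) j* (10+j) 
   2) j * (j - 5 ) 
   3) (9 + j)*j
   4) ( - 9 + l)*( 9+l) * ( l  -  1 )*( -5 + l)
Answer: 3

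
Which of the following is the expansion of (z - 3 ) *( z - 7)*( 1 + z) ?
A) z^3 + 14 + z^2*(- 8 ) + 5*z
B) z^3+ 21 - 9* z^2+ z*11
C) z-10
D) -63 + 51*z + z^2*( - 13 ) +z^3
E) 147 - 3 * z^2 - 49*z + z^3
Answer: B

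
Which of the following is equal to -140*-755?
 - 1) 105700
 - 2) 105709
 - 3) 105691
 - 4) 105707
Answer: 1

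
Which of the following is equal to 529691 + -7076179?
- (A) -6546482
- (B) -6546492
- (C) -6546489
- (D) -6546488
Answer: D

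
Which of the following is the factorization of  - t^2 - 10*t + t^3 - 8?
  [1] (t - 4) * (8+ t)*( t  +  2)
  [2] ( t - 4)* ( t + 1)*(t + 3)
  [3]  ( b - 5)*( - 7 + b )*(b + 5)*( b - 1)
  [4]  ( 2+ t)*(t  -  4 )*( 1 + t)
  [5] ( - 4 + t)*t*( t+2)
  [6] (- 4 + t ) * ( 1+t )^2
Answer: 4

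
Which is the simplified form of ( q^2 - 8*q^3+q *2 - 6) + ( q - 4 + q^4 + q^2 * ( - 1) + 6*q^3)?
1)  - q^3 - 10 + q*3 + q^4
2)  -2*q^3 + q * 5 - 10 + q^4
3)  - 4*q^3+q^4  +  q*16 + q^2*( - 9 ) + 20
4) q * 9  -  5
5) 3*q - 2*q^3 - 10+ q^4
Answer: 5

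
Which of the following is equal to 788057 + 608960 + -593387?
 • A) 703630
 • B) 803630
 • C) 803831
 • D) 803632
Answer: B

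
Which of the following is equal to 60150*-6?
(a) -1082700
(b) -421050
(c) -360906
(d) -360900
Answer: d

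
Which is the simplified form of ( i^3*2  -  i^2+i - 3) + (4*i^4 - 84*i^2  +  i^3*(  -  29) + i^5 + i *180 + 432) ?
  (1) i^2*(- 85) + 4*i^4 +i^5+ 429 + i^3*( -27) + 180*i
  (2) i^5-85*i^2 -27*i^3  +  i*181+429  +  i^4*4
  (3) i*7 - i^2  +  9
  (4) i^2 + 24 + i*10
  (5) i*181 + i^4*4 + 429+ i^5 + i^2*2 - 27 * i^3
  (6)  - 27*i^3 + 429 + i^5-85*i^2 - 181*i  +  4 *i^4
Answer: 2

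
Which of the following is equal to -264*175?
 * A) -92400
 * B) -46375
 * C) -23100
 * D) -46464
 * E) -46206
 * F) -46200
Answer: F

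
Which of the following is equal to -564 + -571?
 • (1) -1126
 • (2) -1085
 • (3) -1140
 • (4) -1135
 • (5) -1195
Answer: 4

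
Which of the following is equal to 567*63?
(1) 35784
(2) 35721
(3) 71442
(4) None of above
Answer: 2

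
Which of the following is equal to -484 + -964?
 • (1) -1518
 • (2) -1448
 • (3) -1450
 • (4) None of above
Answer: 2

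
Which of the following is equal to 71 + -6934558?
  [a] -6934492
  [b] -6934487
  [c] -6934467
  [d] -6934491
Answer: b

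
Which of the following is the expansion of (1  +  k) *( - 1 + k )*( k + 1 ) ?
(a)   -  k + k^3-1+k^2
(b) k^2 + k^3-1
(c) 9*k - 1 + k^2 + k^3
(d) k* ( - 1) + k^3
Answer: a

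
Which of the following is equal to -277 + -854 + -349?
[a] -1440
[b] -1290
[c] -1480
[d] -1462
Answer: c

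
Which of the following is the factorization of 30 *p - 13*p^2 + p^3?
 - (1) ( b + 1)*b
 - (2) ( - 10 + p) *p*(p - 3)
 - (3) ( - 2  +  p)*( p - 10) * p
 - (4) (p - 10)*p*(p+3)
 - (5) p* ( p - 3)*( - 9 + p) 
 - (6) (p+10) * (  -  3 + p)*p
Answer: 2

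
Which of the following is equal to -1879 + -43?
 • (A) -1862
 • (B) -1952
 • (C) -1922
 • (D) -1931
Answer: C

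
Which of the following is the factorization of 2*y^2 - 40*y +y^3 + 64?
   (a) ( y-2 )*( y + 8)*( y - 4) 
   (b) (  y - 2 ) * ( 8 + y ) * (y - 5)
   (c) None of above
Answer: a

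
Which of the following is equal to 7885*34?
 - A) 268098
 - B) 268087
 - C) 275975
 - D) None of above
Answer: D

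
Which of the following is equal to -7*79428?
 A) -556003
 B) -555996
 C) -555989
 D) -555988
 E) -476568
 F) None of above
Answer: B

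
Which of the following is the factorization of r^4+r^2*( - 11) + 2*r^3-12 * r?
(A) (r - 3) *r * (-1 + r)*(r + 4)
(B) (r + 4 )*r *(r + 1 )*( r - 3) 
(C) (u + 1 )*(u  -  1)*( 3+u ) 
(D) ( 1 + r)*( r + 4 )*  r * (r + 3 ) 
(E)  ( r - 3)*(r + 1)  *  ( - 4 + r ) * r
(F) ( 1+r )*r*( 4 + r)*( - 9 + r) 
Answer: B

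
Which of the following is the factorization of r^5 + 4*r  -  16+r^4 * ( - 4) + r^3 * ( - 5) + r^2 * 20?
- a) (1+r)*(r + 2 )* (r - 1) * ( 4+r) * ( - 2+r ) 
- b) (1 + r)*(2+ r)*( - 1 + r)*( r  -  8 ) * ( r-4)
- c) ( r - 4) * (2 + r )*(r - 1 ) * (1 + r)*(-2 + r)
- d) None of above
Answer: c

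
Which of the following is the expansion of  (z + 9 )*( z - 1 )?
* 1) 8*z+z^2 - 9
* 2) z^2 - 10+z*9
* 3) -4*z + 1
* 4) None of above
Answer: 1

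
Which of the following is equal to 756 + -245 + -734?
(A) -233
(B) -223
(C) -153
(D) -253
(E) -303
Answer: B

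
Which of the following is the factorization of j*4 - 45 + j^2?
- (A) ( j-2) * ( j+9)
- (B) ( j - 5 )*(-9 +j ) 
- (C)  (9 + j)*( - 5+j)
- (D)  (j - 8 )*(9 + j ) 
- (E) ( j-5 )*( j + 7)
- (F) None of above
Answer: C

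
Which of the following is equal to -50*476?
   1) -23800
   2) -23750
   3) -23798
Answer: 1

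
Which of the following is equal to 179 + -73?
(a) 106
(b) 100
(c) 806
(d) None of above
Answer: a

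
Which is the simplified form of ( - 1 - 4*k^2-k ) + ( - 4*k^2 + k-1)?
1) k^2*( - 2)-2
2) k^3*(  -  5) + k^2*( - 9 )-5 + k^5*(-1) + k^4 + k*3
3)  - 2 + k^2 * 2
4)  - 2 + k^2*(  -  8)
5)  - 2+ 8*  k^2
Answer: 4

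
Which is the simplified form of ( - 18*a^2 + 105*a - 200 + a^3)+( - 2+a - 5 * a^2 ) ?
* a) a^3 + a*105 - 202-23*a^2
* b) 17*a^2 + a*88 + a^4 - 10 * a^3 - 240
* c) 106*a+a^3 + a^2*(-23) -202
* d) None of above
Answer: c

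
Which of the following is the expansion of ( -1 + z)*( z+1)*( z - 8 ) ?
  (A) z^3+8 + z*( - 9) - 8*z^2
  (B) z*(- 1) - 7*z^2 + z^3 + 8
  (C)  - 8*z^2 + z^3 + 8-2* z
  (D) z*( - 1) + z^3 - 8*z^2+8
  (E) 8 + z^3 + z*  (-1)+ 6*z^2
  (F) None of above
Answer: D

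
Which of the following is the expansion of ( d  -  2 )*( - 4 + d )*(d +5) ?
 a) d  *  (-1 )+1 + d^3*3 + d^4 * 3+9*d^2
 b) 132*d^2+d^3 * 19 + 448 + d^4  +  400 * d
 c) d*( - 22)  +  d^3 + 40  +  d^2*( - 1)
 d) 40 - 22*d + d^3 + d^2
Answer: c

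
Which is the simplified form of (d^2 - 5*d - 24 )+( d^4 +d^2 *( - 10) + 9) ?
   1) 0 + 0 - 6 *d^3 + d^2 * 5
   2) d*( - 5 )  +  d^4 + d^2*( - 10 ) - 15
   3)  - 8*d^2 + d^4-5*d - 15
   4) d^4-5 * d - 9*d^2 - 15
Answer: 4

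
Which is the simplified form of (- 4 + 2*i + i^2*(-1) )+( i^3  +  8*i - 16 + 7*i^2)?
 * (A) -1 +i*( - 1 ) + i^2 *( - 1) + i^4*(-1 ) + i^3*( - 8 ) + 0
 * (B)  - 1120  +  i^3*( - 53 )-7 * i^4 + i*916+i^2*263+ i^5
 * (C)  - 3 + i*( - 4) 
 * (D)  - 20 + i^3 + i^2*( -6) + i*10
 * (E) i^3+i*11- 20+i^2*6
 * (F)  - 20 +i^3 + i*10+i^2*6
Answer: F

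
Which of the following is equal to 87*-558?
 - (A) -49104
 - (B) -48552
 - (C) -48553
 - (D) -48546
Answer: D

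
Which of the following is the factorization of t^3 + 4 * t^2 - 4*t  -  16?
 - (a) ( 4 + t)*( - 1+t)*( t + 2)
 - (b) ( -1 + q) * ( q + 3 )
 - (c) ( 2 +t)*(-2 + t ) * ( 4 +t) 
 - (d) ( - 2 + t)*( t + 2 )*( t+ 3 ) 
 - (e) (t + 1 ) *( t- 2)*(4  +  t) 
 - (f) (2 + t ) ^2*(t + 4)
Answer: c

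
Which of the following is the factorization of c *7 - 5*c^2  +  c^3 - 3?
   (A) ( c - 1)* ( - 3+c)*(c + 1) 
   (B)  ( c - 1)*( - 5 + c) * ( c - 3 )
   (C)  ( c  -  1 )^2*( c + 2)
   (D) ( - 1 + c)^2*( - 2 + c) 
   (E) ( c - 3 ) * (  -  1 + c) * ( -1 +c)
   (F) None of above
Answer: E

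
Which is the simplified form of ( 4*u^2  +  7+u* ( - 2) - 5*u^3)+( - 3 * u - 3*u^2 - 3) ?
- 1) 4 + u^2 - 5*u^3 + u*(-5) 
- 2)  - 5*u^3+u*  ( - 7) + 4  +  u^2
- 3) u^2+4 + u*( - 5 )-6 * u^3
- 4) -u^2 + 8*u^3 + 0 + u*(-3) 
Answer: 1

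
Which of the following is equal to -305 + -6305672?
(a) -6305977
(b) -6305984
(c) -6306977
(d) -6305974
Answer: a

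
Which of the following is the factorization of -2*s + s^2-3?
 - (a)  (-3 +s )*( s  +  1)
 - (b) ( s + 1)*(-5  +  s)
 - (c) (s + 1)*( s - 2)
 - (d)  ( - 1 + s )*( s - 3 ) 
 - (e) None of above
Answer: a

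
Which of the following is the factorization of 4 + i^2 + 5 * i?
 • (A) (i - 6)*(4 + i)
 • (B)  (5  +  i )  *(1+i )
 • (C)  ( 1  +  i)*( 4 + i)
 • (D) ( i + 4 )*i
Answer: C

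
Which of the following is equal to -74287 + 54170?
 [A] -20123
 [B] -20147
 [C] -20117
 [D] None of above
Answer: C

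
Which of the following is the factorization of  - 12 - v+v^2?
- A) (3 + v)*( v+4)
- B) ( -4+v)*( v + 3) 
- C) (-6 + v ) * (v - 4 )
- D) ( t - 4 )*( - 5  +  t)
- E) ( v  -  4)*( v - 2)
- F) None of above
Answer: B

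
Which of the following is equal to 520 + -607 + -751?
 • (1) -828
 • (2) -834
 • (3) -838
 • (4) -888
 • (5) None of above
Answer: 3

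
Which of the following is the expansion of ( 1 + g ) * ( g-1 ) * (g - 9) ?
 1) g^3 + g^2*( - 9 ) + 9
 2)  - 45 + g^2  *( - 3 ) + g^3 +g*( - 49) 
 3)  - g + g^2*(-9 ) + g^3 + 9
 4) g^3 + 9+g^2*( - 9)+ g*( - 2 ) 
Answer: 3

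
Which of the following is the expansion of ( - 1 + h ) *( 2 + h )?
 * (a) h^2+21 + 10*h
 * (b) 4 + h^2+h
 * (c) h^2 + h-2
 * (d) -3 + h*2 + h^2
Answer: c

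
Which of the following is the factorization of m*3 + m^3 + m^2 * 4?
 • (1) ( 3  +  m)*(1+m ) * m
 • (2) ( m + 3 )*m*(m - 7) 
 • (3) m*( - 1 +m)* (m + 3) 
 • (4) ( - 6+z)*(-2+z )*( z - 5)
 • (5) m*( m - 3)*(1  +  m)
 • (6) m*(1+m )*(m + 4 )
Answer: 1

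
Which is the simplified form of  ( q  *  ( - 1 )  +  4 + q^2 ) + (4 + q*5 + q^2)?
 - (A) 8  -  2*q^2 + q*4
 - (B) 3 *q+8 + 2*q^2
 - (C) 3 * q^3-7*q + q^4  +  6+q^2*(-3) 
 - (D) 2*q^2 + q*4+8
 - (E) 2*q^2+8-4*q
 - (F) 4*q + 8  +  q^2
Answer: D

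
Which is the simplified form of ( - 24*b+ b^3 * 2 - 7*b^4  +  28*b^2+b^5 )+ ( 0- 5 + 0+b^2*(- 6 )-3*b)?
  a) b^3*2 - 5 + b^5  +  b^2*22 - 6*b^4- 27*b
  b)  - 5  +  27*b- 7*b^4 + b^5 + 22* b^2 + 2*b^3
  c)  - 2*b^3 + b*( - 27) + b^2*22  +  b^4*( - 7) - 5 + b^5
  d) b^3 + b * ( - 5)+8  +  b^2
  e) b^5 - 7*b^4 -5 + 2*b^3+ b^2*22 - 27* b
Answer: e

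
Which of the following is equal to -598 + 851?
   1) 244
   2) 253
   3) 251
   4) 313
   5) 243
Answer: 2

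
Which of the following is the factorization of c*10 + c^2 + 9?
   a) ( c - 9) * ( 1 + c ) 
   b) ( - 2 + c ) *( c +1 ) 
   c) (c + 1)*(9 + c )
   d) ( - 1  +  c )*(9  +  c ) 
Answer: c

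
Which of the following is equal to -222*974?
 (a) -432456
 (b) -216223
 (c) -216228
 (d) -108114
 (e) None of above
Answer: c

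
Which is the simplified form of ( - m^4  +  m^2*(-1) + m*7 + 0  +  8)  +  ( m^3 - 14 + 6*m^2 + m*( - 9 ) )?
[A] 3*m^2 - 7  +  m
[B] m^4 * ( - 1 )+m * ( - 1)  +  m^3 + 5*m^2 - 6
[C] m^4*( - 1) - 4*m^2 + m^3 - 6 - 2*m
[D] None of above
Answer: D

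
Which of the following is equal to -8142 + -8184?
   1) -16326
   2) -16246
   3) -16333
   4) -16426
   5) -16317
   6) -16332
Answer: 1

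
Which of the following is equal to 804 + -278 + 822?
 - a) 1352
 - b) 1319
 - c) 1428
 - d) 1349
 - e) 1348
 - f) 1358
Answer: e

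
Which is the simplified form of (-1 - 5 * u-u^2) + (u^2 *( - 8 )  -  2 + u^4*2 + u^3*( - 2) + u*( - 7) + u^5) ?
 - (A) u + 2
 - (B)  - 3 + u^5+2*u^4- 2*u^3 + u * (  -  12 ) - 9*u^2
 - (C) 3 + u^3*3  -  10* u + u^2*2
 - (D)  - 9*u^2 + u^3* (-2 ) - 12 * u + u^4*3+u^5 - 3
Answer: B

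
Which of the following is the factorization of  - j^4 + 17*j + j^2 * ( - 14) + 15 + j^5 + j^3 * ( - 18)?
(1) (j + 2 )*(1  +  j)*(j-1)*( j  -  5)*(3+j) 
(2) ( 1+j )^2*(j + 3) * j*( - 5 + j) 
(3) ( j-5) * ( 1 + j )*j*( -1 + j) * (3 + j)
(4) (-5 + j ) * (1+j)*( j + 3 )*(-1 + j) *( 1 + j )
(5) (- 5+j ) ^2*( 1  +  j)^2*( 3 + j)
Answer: 4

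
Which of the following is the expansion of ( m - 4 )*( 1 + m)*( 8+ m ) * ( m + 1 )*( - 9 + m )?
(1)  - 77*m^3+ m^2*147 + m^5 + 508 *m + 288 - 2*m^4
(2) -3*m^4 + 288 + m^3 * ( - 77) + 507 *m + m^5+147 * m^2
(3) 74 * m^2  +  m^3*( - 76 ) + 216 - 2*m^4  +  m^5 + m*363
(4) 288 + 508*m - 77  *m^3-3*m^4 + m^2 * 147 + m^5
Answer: 4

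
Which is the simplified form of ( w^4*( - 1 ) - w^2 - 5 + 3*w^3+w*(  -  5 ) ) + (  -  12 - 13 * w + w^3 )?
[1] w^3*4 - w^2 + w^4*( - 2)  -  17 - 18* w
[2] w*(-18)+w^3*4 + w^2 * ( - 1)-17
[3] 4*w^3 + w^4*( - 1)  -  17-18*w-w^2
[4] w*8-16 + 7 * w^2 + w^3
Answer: 3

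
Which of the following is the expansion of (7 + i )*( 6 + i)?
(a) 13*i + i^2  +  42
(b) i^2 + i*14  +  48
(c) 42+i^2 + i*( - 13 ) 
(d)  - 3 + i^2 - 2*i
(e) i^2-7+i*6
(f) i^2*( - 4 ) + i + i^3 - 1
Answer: a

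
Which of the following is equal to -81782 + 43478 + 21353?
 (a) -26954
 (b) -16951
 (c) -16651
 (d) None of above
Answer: b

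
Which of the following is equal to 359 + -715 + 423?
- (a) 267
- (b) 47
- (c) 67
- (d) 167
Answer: c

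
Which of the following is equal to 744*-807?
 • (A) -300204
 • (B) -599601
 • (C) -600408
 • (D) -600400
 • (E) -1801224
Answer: C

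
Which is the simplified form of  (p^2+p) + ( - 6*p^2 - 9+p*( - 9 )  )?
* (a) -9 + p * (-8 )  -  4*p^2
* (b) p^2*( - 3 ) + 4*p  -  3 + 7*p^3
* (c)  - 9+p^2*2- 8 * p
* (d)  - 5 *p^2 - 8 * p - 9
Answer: d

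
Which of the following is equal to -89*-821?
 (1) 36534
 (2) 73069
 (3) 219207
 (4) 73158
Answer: 2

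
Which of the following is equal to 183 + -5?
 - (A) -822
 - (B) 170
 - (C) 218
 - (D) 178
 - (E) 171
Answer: D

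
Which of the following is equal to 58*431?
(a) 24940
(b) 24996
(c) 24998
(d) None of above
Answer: c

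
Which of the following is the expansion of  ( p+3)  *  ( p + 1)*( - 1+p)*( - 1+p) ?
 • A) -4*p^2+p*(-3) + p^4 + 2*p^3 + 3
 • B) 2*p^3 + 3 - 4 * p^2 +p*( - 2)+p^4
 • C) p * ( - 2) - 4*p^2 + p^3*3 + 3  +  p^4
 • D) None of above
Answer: B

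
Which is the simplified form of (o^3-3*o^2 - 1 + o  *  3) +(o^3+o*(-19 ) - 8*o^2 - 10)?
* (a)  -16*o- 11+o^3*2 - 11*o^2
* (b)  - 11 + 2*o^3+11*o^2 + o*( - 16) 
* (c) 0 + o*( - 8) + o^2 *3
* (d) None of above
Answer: a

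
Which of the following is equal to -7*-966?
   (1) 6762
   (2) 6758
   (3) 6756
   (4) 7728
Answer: 1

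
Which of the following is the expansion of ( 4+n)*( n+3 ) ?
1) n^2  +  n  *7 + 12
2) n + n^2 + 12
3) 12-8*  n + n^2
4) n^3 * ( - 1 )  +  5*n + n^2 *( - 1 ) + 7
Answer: 1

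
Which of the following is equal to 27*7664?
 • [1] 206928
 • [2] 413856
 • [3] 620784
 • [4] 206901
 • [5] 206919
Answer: 1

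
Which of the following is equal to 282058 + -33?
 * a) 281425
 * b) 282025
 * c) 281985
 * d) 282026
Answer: b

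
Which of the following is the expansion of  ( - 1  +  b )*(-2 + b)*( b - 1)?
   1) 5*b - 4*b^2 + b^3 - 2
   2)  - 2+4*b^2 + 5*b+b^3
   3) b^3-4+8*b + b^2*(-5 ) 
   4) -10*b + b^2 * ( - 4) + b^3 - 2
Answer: 1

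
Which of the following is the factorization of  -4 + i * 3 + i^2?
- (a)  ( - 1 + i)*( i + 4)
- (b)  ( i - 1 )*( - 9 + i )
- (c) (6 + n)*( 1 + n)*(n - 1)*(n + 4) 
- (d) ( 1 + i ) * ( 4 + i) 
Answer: a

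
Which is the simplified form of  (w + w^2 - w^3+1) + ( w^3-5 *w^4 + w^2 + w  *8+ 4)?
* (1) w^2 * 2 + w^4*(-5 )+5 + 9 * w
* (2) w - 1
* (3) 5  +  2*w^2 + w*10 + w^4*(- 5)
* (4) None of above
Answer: 1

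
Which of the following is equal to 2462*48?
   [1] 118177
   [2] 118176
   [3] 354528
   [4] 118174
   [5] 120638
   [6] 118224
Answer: 2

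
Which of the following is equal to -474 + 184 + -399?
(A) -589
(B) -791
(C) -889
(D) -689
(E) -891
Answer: D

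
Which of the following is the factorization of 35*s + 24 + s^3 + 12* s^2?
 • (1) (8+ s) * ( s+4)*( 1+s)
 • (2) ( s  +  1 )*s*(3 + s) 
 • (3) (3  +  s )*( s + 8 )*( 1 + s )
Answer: 3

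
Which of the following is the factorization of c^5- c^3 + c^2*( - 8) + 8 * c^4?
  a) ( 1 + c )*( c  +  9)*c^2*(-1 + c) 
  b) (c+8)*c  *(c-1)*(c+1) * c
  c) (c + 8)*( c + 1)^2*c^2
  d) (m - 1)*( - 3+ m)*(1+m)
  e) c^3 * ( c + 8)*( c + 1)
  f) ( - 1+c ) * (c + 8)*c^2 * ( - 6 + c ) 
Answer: b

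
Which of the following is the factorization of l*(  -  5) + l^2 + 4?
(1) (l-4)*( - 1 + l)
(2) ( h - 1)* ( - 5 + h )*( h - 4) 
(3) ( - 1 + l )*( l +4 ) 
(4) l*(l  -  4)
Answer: 1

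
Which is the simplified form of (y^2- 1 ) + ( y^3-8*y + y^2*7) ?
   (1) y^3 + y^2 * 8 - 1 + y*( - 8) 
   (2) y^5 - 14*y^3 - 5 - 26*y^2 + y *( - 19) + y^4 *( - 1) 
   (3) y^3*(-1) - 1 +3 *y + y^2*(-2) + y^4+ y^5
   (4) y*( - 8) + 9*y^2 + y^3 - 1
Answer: 1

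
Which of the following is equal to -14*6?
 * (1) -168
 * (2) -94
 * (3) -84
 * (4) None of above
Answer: 3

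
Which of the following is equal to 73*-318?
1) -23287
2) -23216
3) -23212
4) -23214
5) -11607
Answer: 4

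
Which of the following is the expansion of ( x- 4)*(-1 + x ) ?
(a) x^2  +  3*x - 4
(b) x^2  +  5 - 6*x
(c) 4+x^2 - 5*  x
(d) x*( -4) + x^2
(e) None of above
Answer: c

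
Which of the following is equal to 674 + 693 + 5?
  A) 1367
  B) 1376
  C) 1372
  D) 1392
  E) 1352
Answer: C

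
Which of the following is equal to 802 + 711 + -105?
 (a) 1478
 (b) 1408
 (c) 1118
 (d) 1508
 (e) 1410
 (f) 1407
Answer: b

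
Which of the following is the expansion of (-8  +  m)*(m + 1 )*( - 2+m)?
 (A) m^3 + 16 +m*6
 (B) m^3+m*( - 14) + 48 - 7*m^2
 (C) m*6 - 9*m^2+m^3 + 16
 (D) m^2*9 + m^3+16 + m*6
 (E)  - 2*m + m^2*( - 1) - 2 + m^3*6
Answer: C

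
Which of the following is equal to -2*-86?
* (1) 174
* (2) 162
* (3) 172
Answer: 3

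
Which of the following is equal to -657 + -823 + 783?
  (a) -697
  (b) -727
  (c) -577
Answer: a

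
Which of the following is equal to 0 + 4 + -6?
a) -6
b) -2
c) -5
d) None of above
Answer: b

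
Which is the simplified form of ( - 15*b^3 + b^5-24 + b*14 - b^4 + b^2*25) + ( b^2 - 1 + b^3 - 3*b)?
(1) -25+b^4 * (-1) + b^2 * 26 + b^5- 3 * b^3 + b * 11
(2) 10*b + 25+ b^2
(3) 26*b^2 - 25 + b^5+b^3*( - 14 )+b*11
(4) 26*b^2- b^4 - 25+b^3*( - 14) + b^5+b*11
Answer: 4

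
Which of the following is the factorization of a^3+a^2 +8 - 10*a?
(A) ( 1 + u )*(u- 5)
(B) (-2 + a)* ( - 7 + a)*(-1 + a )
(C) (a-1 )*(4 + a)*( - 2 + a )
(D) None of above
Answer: C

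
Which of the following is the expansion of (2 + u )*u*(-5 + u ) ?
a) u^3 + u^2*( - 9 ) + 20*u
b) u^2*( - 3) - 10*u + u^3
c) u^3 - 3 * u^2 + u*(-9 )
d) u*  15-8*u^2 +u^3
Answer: b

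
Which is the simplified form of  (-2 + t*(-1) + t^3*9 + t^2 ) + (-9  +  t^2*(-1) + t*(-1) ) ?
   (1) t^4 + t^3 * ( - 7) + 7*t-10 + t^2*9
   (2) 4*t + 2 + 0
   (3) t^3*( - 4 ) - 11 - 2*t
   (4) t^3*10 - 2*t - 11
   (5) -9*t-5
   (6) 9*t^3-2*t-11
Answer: 6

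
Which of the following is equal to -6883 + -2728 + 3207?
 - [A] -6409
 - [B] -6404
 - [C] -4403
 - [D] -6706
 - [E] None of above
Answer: B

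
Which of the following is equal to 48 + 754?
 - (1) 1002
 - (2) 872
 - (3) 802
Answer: 3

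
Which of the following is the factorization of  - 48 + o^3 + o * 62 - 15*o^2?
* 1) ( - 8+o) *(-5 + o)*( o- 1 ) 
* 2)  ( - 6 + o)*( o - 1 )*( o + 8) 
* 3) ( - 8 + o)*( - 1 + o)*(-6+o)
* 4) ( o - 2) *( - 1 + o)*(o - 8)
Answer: 3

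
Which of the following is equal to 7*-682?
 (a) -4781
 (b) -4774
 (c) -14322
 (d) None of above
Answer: b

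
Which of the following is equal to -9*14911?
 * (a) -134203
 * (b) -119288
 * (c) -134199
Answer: c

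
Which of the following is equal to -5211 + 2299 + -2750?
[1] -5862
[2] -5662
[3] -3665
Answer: 2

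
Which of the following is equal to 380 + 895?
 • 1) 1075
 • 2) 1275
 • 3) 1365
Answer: 2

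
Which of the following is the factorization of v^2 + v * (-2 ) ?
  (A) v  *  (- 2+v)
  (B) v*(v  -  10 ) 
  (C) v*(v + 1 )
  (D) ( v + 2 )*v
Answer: A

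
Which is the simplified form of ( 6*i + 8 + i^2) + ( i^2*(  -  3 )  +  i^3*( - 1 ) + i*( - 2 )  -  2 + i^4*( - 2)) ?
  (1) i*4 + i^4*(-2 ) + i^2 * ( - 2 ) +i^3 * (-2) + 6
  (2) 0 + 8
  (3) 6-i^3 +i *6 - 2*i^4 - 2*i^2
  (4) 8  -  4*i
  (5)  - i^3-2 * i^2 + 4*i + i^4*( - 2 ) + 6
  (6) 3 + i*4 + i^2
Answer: 5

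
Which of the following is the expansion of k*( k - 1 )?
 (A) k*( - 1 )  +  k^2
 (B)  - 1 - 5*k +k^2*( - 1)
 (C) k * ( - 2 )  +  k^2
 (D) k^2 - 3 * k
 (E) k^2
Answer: A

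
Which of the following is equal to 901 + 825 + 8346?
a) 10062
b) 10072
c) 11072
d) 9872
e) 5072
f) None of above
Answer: b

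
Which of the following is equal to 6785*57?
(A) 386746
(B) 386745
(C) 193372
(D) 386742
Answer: B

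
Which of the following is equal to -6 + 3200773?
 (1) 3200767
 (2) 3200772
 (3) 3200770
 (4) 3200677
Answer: 1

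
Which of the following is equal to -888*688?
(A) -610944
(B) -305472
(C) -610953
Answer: A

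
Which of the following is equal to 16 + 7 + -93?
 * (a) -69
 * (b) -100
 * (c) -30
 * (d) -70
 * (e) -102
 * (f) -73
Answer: d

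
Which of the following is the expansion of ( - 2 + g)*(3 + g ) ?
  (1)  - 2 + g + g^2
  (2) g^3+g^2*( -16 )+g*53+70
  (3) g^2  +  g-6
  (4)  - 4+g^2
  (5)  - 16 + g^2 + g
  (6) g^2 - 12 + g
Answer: 3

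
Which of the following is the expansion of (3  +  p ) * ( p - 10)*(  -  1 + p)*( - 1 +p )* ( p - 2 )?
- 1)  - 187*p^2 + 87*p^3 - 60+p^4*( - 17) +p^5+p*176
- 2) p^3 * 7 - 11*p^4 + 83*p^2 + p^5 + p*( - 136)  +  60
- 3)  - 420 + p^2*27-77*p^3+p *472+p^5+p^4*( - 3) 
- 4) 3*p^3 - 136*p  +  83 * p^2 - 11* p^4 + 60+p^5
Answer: 4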